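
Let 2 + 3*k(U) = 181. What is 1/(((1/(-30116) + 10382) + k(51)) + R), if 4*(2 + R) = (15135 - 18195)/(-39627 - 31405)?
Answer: 1604399784/16749416170813 ≈ 9.5788e-5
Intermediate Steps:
k(U) = 179/3 (k(U) = -⅔ + (⅓)*181 = -⅔ + 181/3 = 179/3)
R = -141299/71032 (R = -2 + ((15135 - 18195)/(-39627 - 31405))/4 = -2 + (-3060/(-71032))/4 = -2 + (-3060*(-1/71032))/4 = -2 + (¼)*(765/17758) = -2 + 765/71032 = -141299/71032 ≈ -1.9892)
1/(((1/(-30116) + 10382) + k(51)) + R) = 1/(((1/(-30116) + 10382) + 179/3) - 141299/71032) = 1/(((-1/30116 + 10382) + 179/3) - 141299/71032) = 1/((312664311/30116 + 179/3) - 141299/71032) = 1/(943383697/90348 - 141299/71032) = 1/(16749416170813/1604399784) = 1604399784/16749416170813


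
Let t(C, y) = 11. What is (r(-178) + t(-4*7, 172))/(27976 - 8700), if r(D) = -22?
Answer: -11/19276 ≈ -0.00057066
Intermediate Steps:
(r(-178) + t(-4*7, 172))/(27976 - 8700) = (-22 + 11)/(27976 - 8700) = -11/19276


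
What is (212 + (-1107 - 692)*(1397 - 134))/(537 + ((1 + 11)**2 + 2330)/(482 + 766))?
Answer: -56707248/13453 ≈ -4215.2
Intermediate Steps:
(212 + (-1107 - 692)*(1397 - 134))/(537 + ((1 + 11)**2 + 2330)/(482 + 766)) = (212 - 1799*1263)/(537 + (12**2 + 2330)/1248) = (212 - 2272137)/(537 + (144 + 2330)*(1/1248)) = -2271925/(537 + 2474*(1/1248)) = -2271925/(537 + 1237/624) = -2271925/336325/624 = -2271925*624/336325 = -56707248/13453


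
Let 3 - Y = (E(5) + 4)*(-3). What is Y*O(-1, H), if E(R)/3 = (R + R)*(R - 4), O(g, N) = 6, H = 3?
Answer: 630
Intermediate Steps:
E(R) = 6*R*(-4 + R) (E(R) = 3*((R + R)*(R - 4)) = 3*((2*R)*(-4 + R)) = 3*(2*R*(-4 + R)) = 6*R*(-4 + R))
Y = 105 (Y = 3 - (6*5*(-4 + 5) + 4)*(-3) = 3 - (6*5*1 + 4)*(-3) = 3 - (30 + 4)*(-3) = 3 - 34*(-3) = 3 - 1*(-102) = 3 + 102 = 105)
Y*O(-1, H) = 105*6 = 630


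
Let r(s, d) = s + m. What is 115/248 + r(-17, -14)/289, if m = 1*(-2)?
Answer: 28523/71672 ≈ 0.39797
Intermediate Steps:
m = -2
r(s, d) = -2 + s (r(s, d) = s - 2 = -2 + s)
115/248 + r(-17, -14)/289 = 115/248 + (-2 - 17)/289 = 115*(1/248) - 19*1/289 = 115/248 - 19/289 = 28523/71672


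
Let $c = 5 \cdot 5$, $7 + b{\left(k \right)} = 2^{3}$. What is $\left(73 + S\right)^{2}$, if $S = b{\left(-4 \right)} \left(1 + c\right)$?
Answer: $9801$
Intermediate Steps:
$b{\left(k \right)} = 1$ ($b{\left(k \right)} = -7 + 2^{3} = -7 + 8 = 1$)
$c = 25$
$S = 26$ ($S = 1 \left(1 + 25\right) = 1 \cdot 26 = 26$)
$\left(73 + S\right)^{2} = \left(73 + 26\right)^{2} = 99^{2} = 9801$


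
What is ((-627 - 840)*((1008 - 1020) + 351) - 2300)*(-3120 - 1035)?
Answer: 2075892015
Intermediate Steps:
((-627 - 840)*((1008 - 1020) + 351) - 2300)*(-3120 - 1035) = (-1467*(-12 + 351) - 2300)*(-4155) = (-1467*339 - 2300)*(-4155) = (-497313 - 2300)*(-4155) = -499613*(-4155) = 2075892015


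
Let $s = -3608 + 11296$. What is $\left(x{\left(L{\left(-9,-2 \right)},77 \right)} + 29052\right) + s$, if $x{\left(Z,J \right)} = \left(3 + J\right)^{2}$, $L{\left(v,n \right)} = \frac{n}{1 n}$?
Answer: $43140$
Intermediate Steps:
$L{\left(v,n \right)} = 1$ ($L{\left(v,n \right)} = \frac{n}{n} = 1$)
$s = 7688$
$\left(x{\left(L{\left(-9,-2 \right)},77 \right)} + 29052\right) + s = \left(\left(3 + 77\right)^{2} + 29052\right) + 7688 = \left(80^{2} + 29052\right) + 7688 = \left(6400 + 29052\right) + 7688 = 35452 + 7688 = 43140$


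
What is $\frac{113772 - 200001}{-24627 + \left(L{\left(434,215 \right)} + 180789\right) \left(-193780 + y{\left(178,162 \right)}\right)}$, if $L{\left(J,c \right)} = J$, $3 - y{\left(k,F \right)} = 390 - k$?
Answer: $\frac{9581}{3906143686} \approx 2.4528 \cdot 10^{-6}$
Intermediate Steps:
$y{\left(k,F \right)} = -387 + k$ ($y{\left(k,F \right)} = 3 - \left(390 - k\right) = 3 + \left(-390 + k\right) = -387 + k$)
$\frac{113772 - 200001}{-24627 + \left(L{\left(434,215 \right)} + 180789\right) \left(-193780 + y{\left(178,162 \right)}\right)} = \frac{113772 - 200001}{-24627 + \left(434 + 180789\right) \left(-193780 + \left(-387 + 178\right)\right)} = - \frac{86229}{-24627 + 181223 \left(-193780 - 209\right)} = - \frac{86229}{-24627 + 181223 \left(-193989\right)} = - \frac{86229}{-24627 - 35155268547} = - \frac{86229}{-35155293174} = \left(-86229\right) \left(- \frac{1}{35155293174}\right) = \frac{9581}{3906143686}$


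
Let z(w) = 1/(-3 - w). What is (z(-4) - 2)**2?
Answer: 1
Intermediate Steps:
(z(-4) - 2)**2 = (-1/(3 - 4) - 2)**2 = (-1/(-1) - 2)**2 = (-1*(-1) - 2)**2 = (1 - 2)**2 = (-1)**2 = 1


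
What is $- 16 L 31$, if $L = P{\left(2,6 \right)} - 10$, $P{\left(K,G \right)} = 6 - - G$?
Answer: $-992$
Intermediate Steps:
$P{\left(K,G \right)} = 6 + G$
$L = 2$ ($L = \left(6 + 6\right) - 10 = 12 - 10 = 2$)
$- 16 L 31 = \left(-16\right) 2 \cdot 31 = \left(-32\right) 31 = -992$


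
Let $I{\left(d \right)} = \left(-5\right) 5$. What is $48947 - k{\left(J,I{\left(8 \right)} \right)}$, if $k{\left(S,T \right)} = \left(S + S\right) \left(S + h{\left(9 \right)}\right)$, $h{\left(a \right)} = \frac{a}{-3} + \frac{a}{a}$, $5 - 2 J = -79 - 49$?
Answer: $\frac{80737}{2} \approx 40369.0$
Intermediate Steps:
$I{\left(d \right)} = -25$
$J = \frac{133}{2}$ ($J = \frac{5}{2} - \frac{-79 - 49}{2} = \frac{5}{2} - -64 = \frac{5}{2} + 64 = \frac{133}{2} \approx 66.5$)
$h{\left(a \right)} = 1 - \frac{a}{3}$ ($h{\left(a \right)} = a \left(- \frac{1}{3}\right) + 1 = - \frac{a}{3} + 1 = 1 - \frac{a}{3}$)
$k{\left(S,T \right)} = 2 S \left(-2 + S\right)$ ($k{\left(S,T \right)} = \left(S + S\right) \left(S + \left(1 - 3\right)\right) = 2 S \left(S + \left(1 - 3\right)\right) = 2 S \left(S - 2\right) = 2 S \left(-2 + S\right)$)
$48947 - k{\left(J,I{\left(8 \right)} \right)} = 48947 - 2 \cdot \frac{133}{2} \left(-2 + \frac{133}{2}\right) = 48947 - 2 \cdot \frac{133}{2} \cdot \frac{129}{2} = 48947 - \frac{17157}{2} = \frac{80737}{2}$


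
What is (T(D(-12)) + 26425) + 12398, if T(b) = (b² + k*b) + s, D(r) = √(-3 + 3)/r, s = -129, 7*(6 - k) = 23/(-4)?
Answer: 38694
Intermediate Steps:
k = 191/28 (k = 6 - 23/(7*(-4)) = 6 - 23*(-1)/(7*4) = 6 - ⅐*(-23/4) = 6 + 23/28 = 191/28 ≈ 6.8214)
D(r) = 0 (D(r) = √0/r = 0/r = 0)
T(b) = -129 + b² + 191*b/28 (T(b) = (b² + 191*b/28) - 129 = -129 + b² + 191*b/28)
(T(D(-12)) + 26425) + 12398 = ((-129 + 0² + (191/28)*0) + 26425) + 12398 = ((-129 + 0 + 0) + 26425) + 12398 = (-129 + 26425) + 12398 = 26296 + 12398 = 38694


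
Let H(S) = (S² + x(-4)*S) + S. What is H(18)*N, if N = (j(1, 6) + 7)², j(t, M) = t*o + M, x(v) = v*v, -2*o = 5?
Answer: 138915/2 ≈ 69458.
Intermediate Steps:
o = -5/2 (o = -½*5 = -5/2 ≈ -2.5000)
x(v) = v²
j(t, M) = M - 5*t/2 (j(t, M) = t*(-5/2) + M = -5*t/2 + M = M - 5*t/2)
H(S) = S² + 17*S (H(S) = (S² + (-4)²*S) + S = (S² + 16*S) + S = S² + 17*S)
N = 441/4 (N = ((6 - 5/2*1) + 7)² = ((6 - 5/2) + 7)² = (7/2 + 7)² = (21/2)² = 441/4 ≈ 110.25)
H(18)*N = (18*(17 + 18))*(441/4) = (18*35)*(441/4) = 630*(441/4) = 138915/2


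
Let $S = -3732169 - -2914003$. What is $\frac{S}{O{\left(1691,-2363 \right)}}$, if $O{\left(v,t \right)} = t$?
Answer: $\frac{818166}{2363} \approx 346.24$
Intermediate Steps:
$S = -818166$ ($S = -3732169 + 2914003 = -818166$)
$\frac{S}{O{\left(1691,-2363 \right)}} = - \frac{818166}{-2363} = \left(-818166\right) \left(- \frac{1}{2363}\right) = \frac{818166}{2363}$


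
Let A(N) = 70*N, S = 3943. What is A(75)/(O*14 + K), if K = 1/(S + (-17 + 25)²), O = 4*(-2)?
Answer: -21036750/448783 ≈ -46.875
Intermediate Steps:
O = -8
K = 1/4007 (K = 1/(3943 + (-17 + 25)²) = 1/(3943 + 8²) = 1/(3943 + 64) = 1/4007 ≈ 0.00024956)
A(75)/(O*14 + K) = (70*75)/(-8*14 + 1/4007) = 5250/(-112 + 1/4007) = 5250/(-448783/4007) = 5250*(-4007/448783) = -21036750/448783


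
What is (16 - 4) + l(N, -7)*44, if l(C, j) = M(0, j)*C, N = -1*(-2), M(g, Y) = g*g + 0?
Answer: 12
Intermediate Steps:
M(g, Y) = g² (M(g, Y) = g² + 0 = g²)
N = 2
l(C, j) = 0 (l(C, j) = 0²*C = 0*C = 0)
(16 - 4) + l(N, -7)*44 = (16 - 4) + 0*44 = 12 + 0 = 12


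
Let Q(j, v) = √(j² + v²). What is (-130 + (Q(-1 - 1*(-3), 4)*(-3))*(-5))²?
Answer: 21400 - 7800*√5 ≈ 3958.7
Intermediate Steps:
(-130 + (Q(-1 - 1*(-3), 4)*(-3))*(-5))² = (-130 + (√((-1 - 1*(-3))² + 4²)*(-3))*(-5))² = (-130 + (√((-1 + 3)² + 16)*(-3))*(-5))² = (-130 + (√(2² + 16)*(-3))*(-5))² = (-130 + (√(4 + 16)*(-3))*(-5))² = (-130 + (√20*(-3))*(-5))² = (-130 + ((2*√5)*(-3))*(-5))² = (-130 - 6*√5*(-5))² = (-130 + 30*√5)²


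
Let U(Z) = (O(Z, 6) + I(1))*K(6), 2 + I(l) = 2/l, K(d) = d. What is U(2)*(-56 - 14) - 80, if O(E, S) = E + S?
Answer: -3440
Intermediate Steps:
I(l) = -2 + 2/l
U(Z) = 36 + 6*Z (U(Z) = ((Z + 6) + (-2 + 2/1))*6 = ((6 + Z) + (-2 + 2*1))*6 = ((6 + Z) + (-2 + 2))*6 = ((6 + Z) + 0)*6 = (6 + Z)*6 = 36 + 6*Z)
U(2)*(-56 - 14) - 80 = (36 + 6*2)*(-56 - 14) - 80 = (36 + 12)*(-70) - 80 = 48*(-70) - 80 = -3360 - 80 = -3440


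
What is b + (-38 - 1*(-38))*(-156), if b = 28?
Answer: 28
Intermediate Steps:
b + (-38 - 1*(-38))*(-156) = 28 + (-38 - 1*(-38))*(-156) = 28 + (-38 + 38)*(-156) = 28 + 0*(-156) = 28 + 0 = 28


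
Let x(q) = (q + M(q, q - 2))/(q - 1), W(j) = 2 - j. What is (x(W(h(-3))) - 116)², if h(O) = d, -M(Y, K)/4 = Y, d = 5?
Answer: 223729/16 ≈ 13983.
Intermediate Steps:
M(Y, K) = -4*Y
h(O) = 5
x(q) = -3*q/(-1 + q) (x(q) = (q - 4*q)/(q - 1) = (-3*q)/(-1 + q) = -3*q/(-1 + q))
(x(W(h(-3))) - 116)² = (-3*(2 - 1*5)/(-1 + (2 - 1*5)) - 116)² = (-3*(2 - 5)/(-1 + (2 - 5)) - 116)² = (-3*(-3)/(-1 - 3) - 116)² = (-3*(-3)/(-4) - 116)² = (-3*(-3)*(-¼) - 116)² = (-9/4 - 116)² = (-473/4)² = 223729/16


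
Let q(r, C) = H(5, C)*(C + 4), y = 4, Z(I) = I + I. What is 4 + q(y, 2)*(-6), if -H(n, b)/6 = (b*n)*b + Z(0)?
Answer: 4324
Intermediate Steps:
Z(I) = 2*I
H(n, b) = -6*n*b² (H(n, b) = -6*((b*n)*b + 2*0) = -6*(n*b² + 0) = -6*n*b²)
q(r, C) = -30*C²*(4 + C) (q(r, C) = (-6*5*C²)*(C + 4) = (-30*C²)*(4 + C) = -30*C²*(4 + C))
4 + q(y, 2)*(-6) = 4 + (30*2²*(-4 - 1*2))*(-6) = 4 + (30*4*(-4 - 2))*(-6) = 4 + (30*4*(-6))*(-6) = 4 - 720*(-6) = 4 + 4320 = 4324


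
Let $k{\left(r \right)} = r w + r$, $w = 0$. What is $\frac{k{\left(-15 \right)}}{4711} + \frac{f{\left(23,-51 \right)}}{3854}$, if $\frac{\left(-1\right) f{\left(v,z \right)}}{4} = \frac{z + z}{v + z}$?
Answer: $- \frac{63228}{9078097} \approx -0.0069649$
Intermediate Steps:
$f{\left(v,z \right)} = - \frac{8 z}{v + z}$ ($f{\left(v,z \right)} = - 4 \frac{z + z}{v + z} = - 4 \frac{2 z}{v + z} = - \frac{8 z}{v + z}$)
$k{\left(r \right)} = r$ ($k{\left(r \right)} = r 0 + r = 0 + r = r$)
$\frac{k{\left(-15 \right)}}{4711} + \frac{f{\left(23,-51 \right)}}{3854} = - \frac{15}{4711} + \frac{\left(-8\right) \left(-51\right) \frac{1}{23 - 51}}{3854} = \left(-15\right) \frac{1}{4711} + \left(-8\right) \left(-51\right) \frac{1}{-28} \cdot \frac{1}{3854} = - \frac{15}{4711} + \left(-8\right) \left(-51\right) \left(- \frac{1}{28}\right) \frac{1}{3854} = - \frac{15}{4711} - \frac{51}{13489} = - \frac{63228}{9078097}$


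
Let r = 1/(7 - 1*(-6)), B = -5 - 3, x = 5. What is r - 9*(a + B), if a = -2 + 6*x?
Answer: -2339/13 ≈ -179.92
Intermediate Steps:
a = 28 (a = -2 + 6*5 = -2 + 30 = 28)
B = -8
r = 1/13 (r = 1/(7 + 6) = 1/13 ≈ 0.076923)
r - 9*(a + B) = 1/13 - 9*(28 - 8) = 1/13 - 9*20 = 1/13 - 180 = -2339/13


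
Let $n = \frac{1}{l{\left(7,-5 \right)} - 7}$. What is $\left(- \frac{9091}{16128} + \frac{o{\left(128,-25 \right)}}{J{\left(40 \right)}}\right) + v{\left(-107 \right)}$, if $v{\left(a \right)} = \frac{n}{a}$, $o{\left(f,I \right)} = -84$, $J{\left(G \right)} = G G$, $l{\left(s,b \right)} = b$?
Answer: $- \frac{26549801}{43142400} \approx -0.6154$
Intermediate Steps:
$J{\left(G \right)} = G^{2}$
$n = - \frac{1}{12}$ ($n = \frac{1}{-5 - 7} = \frac{1}{-12} = - \frac{1}{12} \approx -0.083333$)
$v{\left(a \right)} = - \frac{1}{12 a}$
$\left(- \frac{9091}{16128} + \frac{o{\left(128,-25 \right)}}{J{\left(40 \right)}}\right) + v{\left(-107 \right)} = \left(- \frac{9091}{16128} - \frac{84}{40^{2}}\right) - \frac{1}{12 \left(-107\right)} = \left(\left(-9091\right) \frac{1}{16128} - \frac{84}{1600}\right) - - \frac{1}{1284} = \left(- \frac{9091}{16128} - \frac{21}{400}\right) + \frac{1}{1284} = - \frac{248443}{403200} + \frac{1}{1284} = - \frac{26549801}{43142400}$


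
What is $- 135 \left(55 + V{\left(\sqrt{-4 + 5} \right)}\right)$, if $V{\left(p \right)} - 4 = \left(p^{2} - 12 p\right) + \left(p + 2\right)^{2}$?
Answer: $-7695$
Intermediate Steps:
$V{\left(p \right)} = 4 + p^{2} + \left(2 + p\right)^{2} - 12 p$ ($V{\left(p \right)} = 4 + \left(\left(p^{2} - 12 p\right) + \left(p + 2\right)^{2}\right) = 4 + \left(\left(p^{2} - 12 p\right) + \left(2 + p\right)^{2}\right) = 4 + \left(p^{2} + \left(2 + p\right)^{2} - 12 p\right) = 4 + p^{2} + \left(2 + p\right)^{2} - 12 p$)
$- 135 \left(55 + V{\left(\sqrt{-4 + 5} \right)}\right) = - 135 \left(55 + \left(8 - 8 \sqrt{-4 + 5} + 2 \left(\sqrt{-4 + 5}\right)^{2}\right)\right) = - 135 \left(55 + \left(8 - 8 \sqrt{1} + 2 \left(\sqrt{1}\right)^{2}\right)\right) = - 135 \left(55 + \left(8 - 8 + 2 \cdot 1^{2}\right)\right) = - 135 \left(55 + \left(8 - 8 + 2 \cdot 1\right)\right) = - 135 \left(55 + \left(8 - 8 + 2\right)\right) = - 135 \left(55 + 2\right) = \left(-135\right) 57 = -7695$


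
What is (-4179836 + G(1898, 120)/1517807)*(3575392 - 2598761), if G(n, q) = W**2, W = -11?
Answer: -6195927095700500061/1517807 ≈ -4.0822e+12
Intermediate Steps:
G(n, q) = 121 (G(n, q) = (-11)**2 = 121)
(-4179836 + G(1898, 120)/1517807)*(3575392 - 2598761) = (-4179836 + 121/1517807)*(3575392 - 2598761) = (-4179836 + 121*(1/1517807))*976631 = (-4179836 + 121/1517807)*976631 = -6344184339531/1517807*976631 = -6195927095700500061/1517807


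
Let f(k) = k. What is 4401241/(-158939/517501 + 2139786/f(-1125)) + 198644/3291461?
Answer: -937073682477335000049/405039949870398469 ≈ -2313.5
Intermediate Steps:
4401241/(-158939/517501 + 2139786/f(-1125)) + 198644/3291461 = 4401241/(-158939/517501 + 2139786/(-1125)) + 198644/3291461 = 4401241/(-158939*1/517501 + 2139786*(-1/1125)) + 198644*(1/3291461) = 4401241/(-158939/517501 - 237754/125) + 198644/3291461 = 4401241/(-123057800129/64687625) + 198644/3291461 = 4401241*(-64687625/123057800129) + 198644/3291461 = -284705827342625/123057800129 + 198644/3291461 = -937073682477335000049/405039949870398469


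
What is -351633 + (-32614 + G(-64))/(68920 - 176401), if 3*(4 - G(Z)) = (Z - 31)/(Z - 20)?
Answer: -9524046133381/27085212 ≈ -3.5163e+5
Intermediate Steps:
G(Z) = 4 - (-31 + Z)/(3*(-20 + Z)) (G(Z) = 4 - (Z - 31)/(3*(Z - 20)) = 4 - (-31 + Z)/(3*(-20 + Z)))
-351633 + (-32614 + G(-64))/(68920 - 176401) = -351633 + (-32614 + 11*(-19 - 64)/(3*(-20 - 64)))/(68920 - 176401) = -351633 + (-32614 + (11/3)*(-83)/(-84))/(-107481) = -351633 + (-32614 + (11/3)*(-1/84)*(-83))*(-1/107481) = -351633 + (-32614 + 913/252)*(-1/107481) = -351633 - 8217815/252*(-1/107481) = -351633 + 8217815/27085212 = -9524046133381/27085212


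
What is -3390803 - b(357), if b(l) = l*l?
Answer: -3518252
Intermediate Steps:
b(l) = l**2
-3390803 - b(357) = -3390803 - 1*357**2 = -3390803 - 1*127449 = -3390803 - 127449 = -3518252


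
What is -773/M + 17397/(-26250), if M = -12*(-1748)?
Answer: -64201787/91770000 ≈ -0.69959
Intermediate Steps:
M = 20976
-773/M + 17397/(-26250) = -773/20976 + 17397/(-26250) = -773*1/20976 + 17397*(-1/26250) = -773/20976 - 5799/8750 = -64201787/91770000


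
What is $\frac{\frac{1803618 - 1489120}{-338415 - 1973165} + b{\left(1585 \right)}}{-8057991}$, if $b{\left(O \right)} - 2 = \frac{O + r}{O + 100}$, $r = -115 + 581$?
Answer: $- \frac{240022921}{627719481165786} \approx -3.8237 \cdot 10^{-7}$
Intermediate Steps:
$r = 466$
$b{\left(O \right)} = 2 + \frac{466 + O}{100 + O}$ ($b{\left(O \right)} = 2 + \frac{O + 466}{O + 100} = 2 + \frac{466 + O}{100 + O}$)
$\frac{\frac{1803618 - 1489120}{-338415 - 1973165} + b{\left(1585 \right)}}{-8057991} = \frac{\frac{1803618 - 1489120}{-338415 - 1973165} + \frac{3 \left(222 + 1585\right)}{100 + 1585}}{-8057991} = \left(\frac{314498}{-2311580} + 3 \cdot \frac{1}{1685} \cdot 1807\right) \left(- \frac{1}{8057991}\right) = \left(314498 \left(- \frac{1}{2311580}\right) + 3 \cdot \frac{1}{1685} \cdot 1807\right) \left(- \frac{1}{8057991}\right) = \left(- \frac{157249}{1155790} + \frac{5421}{1685}\right) \left(- \frac{1}{8057991}\right) = \frac{240022921}{77900246} \left(- \frac{1}{8057991}\right) = - \frac{240022921}{627719481165786}$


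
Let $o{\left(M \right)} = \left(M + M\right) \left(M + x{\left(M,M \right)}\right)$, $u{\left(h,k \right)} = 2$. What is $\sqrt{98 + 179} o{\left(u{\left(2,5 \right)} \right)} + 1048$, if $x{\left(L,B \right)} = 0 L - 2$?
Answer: $1048$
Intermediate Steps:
$x{\left(L,B \right)} = -2$ ($x{\left(L,B \right)} = 0 - 2 = -2$)
$o{\left(M \right)} = 2 M \left(-2 + M\right)$ ($o{\left(M \right)} = \left(M + M\right) \left(M - 2\right) = 2 M \left(-2 + M\right)$)
$\sqrt{98 + 179} o{\left(u{\left(2,5 \right)} \right)} + 1048 = \sqrt{98 + 179} \cdot 2 \cdot 2 \left(-2 + 2\right) + 1048 = \sqrt{277} \cdot 2 \cdot 2 \cdot 0 + 1048 = \sqrt{277} \cdot 0 + 1048 = 0 + 1048 = 1048$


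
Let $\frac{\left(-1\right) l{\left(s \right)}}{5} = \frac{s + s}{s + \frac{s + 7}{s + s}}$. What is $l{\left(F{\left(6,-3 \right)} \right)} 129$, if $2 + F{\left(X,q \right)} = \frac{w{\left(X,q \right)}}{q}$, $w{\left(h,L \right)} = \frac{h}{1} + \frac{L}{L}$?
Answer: $- \frac{218010}{181} \approx -1204.5$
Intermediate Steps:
$w{\left(h,L \right)} = 1 + h$ ($w{\left(h,L \right)} = h 1 + 1 = h + 1 = 1 + h$)
$F{\left(X,q \right)} = -2 + \frac{1 + X}{q}$
$l{\left(s \right)} = - \frac{10 s}{s + \frac{7 + s}{2 s}}$ ($l{\left(s \right)} = - 5 \frac{s + s}{s + \frac{s + 7}{s + s}} = - 5 \frac{2 s}{s + \frac{7 + s}{2 s}} = - \frac{10 s}{s + \frac{7 + s}{2 s}}$)
$l{\left(F{\left(6,-3 \right)} \right)} 129 = - \frac{20 \left(\frac{1 + 6 - -6}{-3}\right)^{2}}{7 + \frac{1 + 6 - -6}{-3} + 2 \left(\frac{1 + 6 - -6}{-3}\right)^{2}} \cdot 129 = - \frac{20 \left(- \frac{1 + 6 + 6}{3}\right)^{2}}{7 - \frac{1 + 6 + 6}{3} + 2 \left(- \frac{1 + 6 + 6}{3}\right)^{2}} \cdot 129 = - \frac{20 \left(\left(- \frac{1}{3}\right) 13\right)^{2}}{7 - \frac{13}{3} + 2 \left(\left(- \frac{1}{3}\right) 13\right)^{2}} \cdot 129 = - \frac{20 \left(- \frac{13}{3}\right)^{2}}{7 - \frac{13}{3} + 2 \left(- \frac{13}{3}\right)^{2}} \cdot 129 = \left(-20\right) \frac{169}{9} \frac{1}{7 - \frac{13}{3} + 2 \cdot \frac{169}{9}} \cdot 129 = \left(-20\right) \frac{169}{9} \frac{1}{7 - \frac{13}{3} + \frac{338}{9}} \cdot 129 = \left(-20\right) \frac{169}{9} \frac{1}{\frac{362}{9}} \cdot 129 = \left(-20\right) \frac{169}{9} \cdot \frac{9}{362} \cdot 129 = \left(- \frac{1690}{181}\right) 129 = - \frac{218010}{181}$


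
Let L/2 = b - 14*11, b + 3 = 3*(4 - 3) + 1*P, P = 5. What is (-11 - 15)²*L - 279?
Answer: -201727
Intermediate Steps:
b = 5 (b = -3 + (3*(4 - 3) + 1*5) = -3 + (3*1 + 5) = -3 + (3 + 5) = -3 + 8 = 5)
L = -298 (L = 2*(5 - 14*11) = 2*(5 - 154) = 2*(-149) = -298)
(-11 - 15)²*L - 279 = (-11 - 15)²*(-298) - 279 = (-26)²*(-298) - 279 = 676*(-298) - 279 = -201448 - 279 = -201727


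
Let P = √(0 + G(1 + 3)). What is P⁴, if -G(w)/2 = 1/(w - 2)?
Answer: 1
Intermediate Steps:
G(w) = -2/(-2 + w) (G(w) = -2/(w - 2) = -2/(-2 + w))
P = I (P = √(0 - 2/(-2 + (1 + 3))) = √(0 - 2/(-2 + 4)) = √(0 - 2/2) = √(0 - 2*½) = √(0 - 1) = √(-1) = I ≈ 1.0*I)
P⁴ = I⁴ = 1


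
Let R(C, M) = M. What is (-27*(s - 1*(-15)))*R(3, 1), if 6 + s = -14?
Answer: 135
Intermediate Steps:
s = -20 (s = -6 - 14 = -20)
(-27*(s - 1*(-15)))*R(3, 1) = -27*(-20 - 1*(-15))*1 = -27*(-20 + 15)*1 = -27*(-5)*1 = 135*1 = 135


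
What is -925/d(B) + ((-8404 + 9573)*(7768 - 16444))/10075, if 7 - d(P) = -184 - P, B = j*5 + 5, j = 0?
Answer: -1997199199/1974700 ≈ -1011.4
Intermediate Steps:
B = 5 (B = 0*5 + 5 = 0 + 5 = 5)
d(P) = 191 + P (d(P) = 7 - (-184 - P) = 7 + (184 + P) = 191 + P)
-925/d(B) + ((-8404 + 9573)*(7768 - 16444))/10075 = -925/(191 + 5) + ((-8404 + 9573)*(7768 - 16444))/10075 = -925/196 + (1169*(-8676))*(1/10075) = -925*1/196 - 10142244*1/10075 = -925/196 - 10142244/10075 = -1997199199/1974700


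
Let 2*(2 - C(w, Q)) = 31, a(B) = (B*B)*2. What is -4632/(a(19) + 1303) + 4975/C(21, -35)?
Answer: -250294/675 ≈ -370.81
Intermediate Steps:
a(B) = 2*B**2 (a(B) = B**2*2 = 2*B**2)
C(w, Q) = -27/2 (C(w, Q) = 2 - 1/2*31 = 2 - 31/2 = -27/2)
-4632/(a(19) + 1303) + 4975/C(21, -35) = -4632/(2*19**2 + 1303) + 4975/(-27/2) = -4632/(2*361 + 1303) + 4975*(-2/27) = -4632/(722 + 1303) - 9950/27 = -4632/2025 - 9950/27 = -4632*1/2025 - 9950/27 = -1544/675 - 9950/27 = -250294/675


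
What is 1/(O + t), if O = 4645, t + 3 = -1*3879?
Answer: 1/763 ≈ 0.0013106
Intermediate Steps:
t = -3882 (t = -3 - 1*3879 = -3 - 3879 = -3882)
1/(O + t) = 1/(4645 - 3882) = 1/763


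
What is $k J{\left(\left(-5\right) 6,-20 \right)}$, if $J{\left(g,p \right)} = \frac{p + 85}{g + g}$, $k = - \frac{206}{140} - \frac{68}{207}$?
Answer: $\frac{339053}{173880} \approx 1.9499$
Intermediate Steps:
$k = - \frac{26081}{14490}$ ($k = \left(-206\right) \frac{1}{140} - \frac{68}{207} = - \frac{103}{70} - \frac{68}{207} = - \frac{26081}{14490} \approx -1.7999$)
$J{\left(g,p \right)} = \frac{85 + p}{2 g}$
$k J{\left(\left(-5\right) 6,-20 \right)} = - \frac{26081 \frac{85 - 20}{2 \left(\left(-5\right) 6\right)}}{14490} = - \frac{26081 \cdot \frac{1}{2} \frac{1}{-30} \cdot 65}{14490} = - \frac{26081 \cdot \frac{1}{2} \left(- \frac{1}{30}\right) 65}{14490} = \left(- \frac{26081}{14490}\right) \left(- \frac{13}{12}\right) = \frac{339053}{173880}$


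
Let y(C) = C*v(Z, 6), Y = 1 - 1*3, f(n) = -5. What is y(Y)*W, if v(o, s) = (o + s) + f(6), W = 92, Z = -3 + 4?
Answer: -368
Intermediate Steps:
Z = 1
Y = -2 (Y = 1 - 3 = -2)
v(o, s) = -5 + o + s (v(o, s) = (o + s) - 5 = -5 + o + s)
y(C) = 2*C (y(C) = C*(-5 + 1 + 6) = C*2 = 2*C)
y(Y)*W = (2*(-2))*92 = -4*92 = -368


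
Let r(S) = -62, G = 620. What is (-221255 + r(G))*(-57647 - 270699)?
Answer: 72668551682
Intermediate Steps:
(-221255 + r(G))*(-57647 - 270699) = (-221255 - 62)*(-57647 - 270699) = -221317*(-328346) = 72668551682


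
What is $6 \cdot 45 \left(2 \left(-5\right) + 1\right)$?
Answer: $-2430$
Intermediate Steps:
$6 \cdot 45 \left(2 \left(-5\right) + 1\right) = 270 \left(-10 + 1\right) = 270 \left(-9\right) = -2430$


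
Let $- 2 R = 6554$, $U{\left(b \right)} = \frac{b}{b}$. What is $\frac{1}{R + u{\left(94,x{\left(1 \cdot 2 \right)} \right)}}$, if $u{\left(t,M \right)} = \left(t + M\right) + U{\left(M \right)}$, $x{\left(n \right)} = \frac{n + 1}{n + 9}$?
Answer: $- \frac{11}{34999} \approx -0.00031429$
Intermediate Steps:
$x{\left(n \right)} = \frac{1 + n}{9 + n}$
$U{\left(b \right)} = 1$
$u{\left(t,M \right)} = 1 + M + t$ ($u{\left(t,M \right)} = \left(t + M\right) + 1 = \left(M + t\right) + 1 = 1 + M + t$)
$R = -3277$ ($R = \left(- \frac{1}{2}\right) 6554 = -3277$)
$\frac{1}{R + u{\left(94,x{\left(1 \cdot 2 \right)} \right)}} = \frac{1}{-3277 + \left(1 + \frac{1 + 1 \cdot 2}{9 + 1 \cdot 2} + 94\right)} = \frac{1}{-3277 + \left(1 + \frac{1 + 2}{9 + 2} + 94\right)} = \frac{1}{-3277 + \left(1 + \frac{1}{11} \cdot 3 + 94\right)} = \frac{1}{-3277 + \left(1 + \frac{3}{11} + 94\right)} = \frac{1}{-3277 + \frac{1048}{11}} = \frac{1}{- \frac{34999}{11}} = - \frac{11}{34999}$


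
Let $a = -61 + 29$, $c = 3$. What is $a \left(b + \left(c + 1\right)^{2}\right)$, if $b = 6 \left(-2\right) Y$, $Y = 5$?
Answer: $1408$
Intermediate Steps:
$a = -32$
$b = -60$ ($b = 6 \left(-2\right) 5 = \left(-12\right) 5 = -60$)
$a \left(b + \left(c + 1\right)^{2}\right) = - 32 \left(-60 + \left(3 + 1\right)^{2}\right) = - 32 \left(-60 + 4^{2}\right) = - 32 \left(-60 + 16\right) = \left(-32\right) \left(-44\right) = 1408$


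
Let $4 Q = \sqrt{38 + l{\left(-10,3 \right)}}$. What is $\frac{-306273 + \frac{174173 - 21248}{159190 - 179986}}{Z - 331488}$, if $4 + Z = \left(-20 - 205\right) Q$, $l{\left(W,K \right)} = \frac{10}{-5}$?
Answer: $\frac{2123135411}{2300242094} \approx 0.92301$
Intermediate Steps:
$l{\left(W,K \right)} = -2$ ($l{\left(W,K \right)} = 10 \left(- \frac{1}{5}\right) = -2$)
$Q = \frac{3}{2}$ ($Q = \frac{\sqrt{38 - 2}}{4} = \frac{\sqrt{36}}{4} = \frac{1}{4} \cdot 6 = \frac{3}{2} \approx 1.5$)
$Z = - \frac{683}{2}$ ($Z = -4 + \left(-20 - 205\right) \frac{3}{2} = -4 - \frac{675}{2} = - \frac{683}{2} \approx -341.5$)
$\frac{-306273 + \frac{174173 - 21248}{159190 - 179986}}{Z - 331488} = \frac{-306273 + \frac{174173 - 21248}{159190 - 179986}}{- \frac{683}{2} - 331488} = \frac{-306273 + \frac{152925}{-20796}}{- \frac{663659}{2}} = \left(-306273 + 152925 \left(- \frac{1}{20796}\right)\right) \left(- \frac{2}{663659}\right) = \left(-306273 - \frac{50975}{6932}\right) \left(- \frac{2}{663659}\right) = \left(- \frac{2123135411}{6932}\right) \left(- \frac{2}{663659}\right) = \frac{2123135411}{2300242094}$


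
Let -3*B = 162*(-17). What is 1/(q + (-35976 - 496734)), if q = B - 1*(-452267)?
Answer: -1/79525 ≈ -1.2575e-5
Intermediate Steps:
B = 918 (B = -54*(-17) = -⅓*(-2754) = 918)
q = 453185 (q = 918 - 1*(-452267) = 918 + 452267 = 453185)
1/(q + (-35976 - 496734)) = 1/(453185 + (-35976 - 496734)) = 1/(453185 - 532710) = 1/(-79525) = -1/79525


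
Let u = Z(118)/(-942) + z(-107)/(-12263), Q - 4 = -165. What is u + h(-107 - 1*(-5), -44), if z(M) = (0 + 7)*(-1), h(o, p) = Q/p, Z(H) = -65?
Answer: 947596711/254138412 ≈ 3.7287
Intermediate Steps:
Q = -161 (Q = 4 - 165 = -161)
h(o, p) = -161/p
z(M) = -7 (z(M) = 7*(-1) = -7)
u = 803689/11551746 (u = -65/(-942) - 7/(-12263) = -65*(-1/942) - 7*(-1/12263) = 65/942 + 7/12263 = 803689/11551746 ≈ 0.069573)
u + h(-107 - 1*(-5), -44) = 803689/11551746 - 161/(-44) = 803689/11551746 - 161*(-1/44) = 803689/11551746 + 161/44 = 947596711/254138412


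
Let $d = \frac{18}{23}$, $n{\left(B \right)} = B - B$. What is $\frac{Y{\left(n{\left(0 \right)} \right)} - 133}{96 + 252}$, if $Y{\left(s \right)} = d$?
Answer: $- \frac{3041}{8004} \approx -0.37994$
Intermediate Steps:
$n{\left(B \right)} = 0$
$d = \frac{18}{23}$ ($d = 18 \cdot \frac{1}{23} = \frac{18}{23} \approx 0.78261$)
$Y{\left(s \right)} = \frac{18}{23}$
$\frac{Y{\left(n{\left(0 \right)} \right)} - 133}{96 + 252} = \frac{\frac{18}{23} - 133}{96 + 252} = - \frac{3041}{23 \cdot 348} = \left(- \frac{3041}{23}\right) \frac{1}{348} = - \frac{3041}{8004}$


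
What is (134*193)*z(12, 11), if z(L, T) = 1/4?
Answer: 12931/2 ≈ 6465.5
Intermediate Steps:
z(L, T) = 1/4
(134*193)*z(12, 11) = (134*193)*(1/4) = 25862*(1/4) = 12931/2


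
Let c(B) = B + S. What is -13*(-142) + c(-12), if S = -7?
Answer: 1827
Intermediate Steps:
c(B) = -7 + B (c(B) = B - 7 = -7 + B)
-13*(-142) + c(-12) = -13*(-142) + (-7 - 12) = 1846 - 19 = 1827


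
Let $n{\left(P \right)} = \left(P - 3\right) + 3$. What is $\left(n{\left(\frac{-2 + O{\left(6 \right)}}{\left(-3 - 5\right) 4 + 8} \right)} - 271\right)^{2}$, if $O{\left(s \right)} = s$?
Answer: $\frac{2647129}{36} \approx 73531.0$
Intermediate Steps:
$n{\left(P \right)} = P$ ($n{\left(P \right)} = \left(-3 + P\right) + 3 = P$)
$\left(n{\left(\frac{-2 + O{\left(6 \right)}}{\left(-3 - 5\right) 4 + 8} \right)} - 271\right)^{2} = \left(\frac{-2 + 6}{\left(-3 - 5\right) 4 + 8} - 271\right)^{2} = \left(\frac{4}{\left(-8\right) 4 + 8} - 271\right)^{2} = \left(\frac{4}{-32 + 8} - 271\right)^{2} = \left(\frac{4}{-24} - 271\right)^{2} = \left(4 \left(- \frac{1}{24}\right) - 271\right)^{2} = \left(- \frac{1}{6} - 271\right)^{2} = \left(- \frac{1627}{6}\right)^{2} = \frac{2647129}{36}$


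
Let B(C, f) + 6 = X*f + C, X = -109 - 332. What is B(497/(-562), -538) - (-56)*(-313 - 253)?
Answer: 115521975/562 ≈ 2.0556e+5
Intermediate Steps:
X = -441
B(C, f) = -6 + C - 441*f (B(C, f) = -6 + (-441*f + C) = -6 + (C - 441*f) = -6 + C - 441*f)
B(497/(-562), -538) - (-56)*(-313 - 253) = (-6 + 497/(-562) - 441*(-538)) - (-56)*(-313 - 253) = (-6 + 497*(-1/562) + 237258) - (-56)*(-566) = (-6 - 497/562 + 237258) - 1*31696 = 133335127/562 - 31696 = 115521975/562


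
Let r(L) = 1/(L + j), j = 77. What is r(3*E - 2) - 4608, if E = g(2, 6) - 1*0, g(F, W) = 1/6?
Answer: -695806/151 ≈ -4608.0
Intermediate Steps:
g(F, W) = ⅙
E = ⅙ (E = ⅙ - 1*0 = ⅙ + 0 = ⅙ ≈ 0.16667)
r(L) = 1/(77 + L) (r(L) = 1/(L + 77) = 1/(77 + L))
r(3*E - 2) - 4608 = 1/(77 + (3*(⅙) - 2)) - 4608 = 1/(77 + (½ - 2)) - 4608 = 1/(77 - 3/2) - 4608 = 1/(151/2) - 4608 = 2/151 - 4608 = -695806/151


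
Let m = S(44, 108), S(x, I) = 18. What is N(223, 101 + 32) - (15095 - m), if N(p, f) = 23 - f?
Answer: -15187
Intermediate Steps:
m = 18
N(223, 101 + 32) - (15095 - m) = (23 - (101 + 32)) - (15095 - 1*18) = (23 - 1*133) - (15095 - 18) = (23 - 133) - 1*15077 = -110 - 15077 = -15187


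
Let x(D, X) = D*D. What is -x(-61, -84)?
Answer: -3721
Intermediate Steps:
x(D, X) = D²
-x(-61, -84) = -1*(-61)² = -1*3721 = -3721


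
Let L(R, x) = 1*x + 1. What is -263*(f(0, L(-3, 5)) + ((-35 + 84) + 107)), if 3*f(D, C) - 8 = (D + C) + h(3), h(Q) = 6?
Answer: -128344/3 ≈ -42781.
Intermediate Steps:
L(R, x) = 1 + x (L(R, x) = x + 1 = 1 + x)
f(D, C) = 14/3 + C/3 + D/3 (f(D, C) = 8/3 + ((D + C) + 6)/3 = 8/3 + ((C + D) + 6)/3 = 8/3 + (6 + C + D)/3 = 8/3 + (2 + C/3 + D/3) = 14/3 + C/3 + D/3)
-263*(f(0, L(-3, 5)) + ((-35 + 84) + 107)) = -263*((14/3 + (1 + 5)/3 + (1/3)*0) + ((-35 + 84) + 107)) = -263*((14/3 + (1/3)*6 + 0) + (49 + 107)) = -263*((14/3 + 2 + 0) + 156) = -263*(20/3 + 156) = -263*488/3 = -128344/3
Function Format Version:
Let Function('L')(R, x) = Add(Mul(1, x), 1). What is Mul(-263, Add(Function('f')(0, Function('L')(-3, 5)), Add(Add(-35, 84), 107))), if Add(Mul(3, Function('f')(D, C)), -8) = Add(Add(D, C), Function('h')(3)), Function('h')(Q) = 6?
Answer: Rational(-128344, 3) ≈ -42781.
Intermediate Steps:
Function('L')(R, x) = Add(1, x) (Function('L')(R, x) = Add(x, 1) = Add(1, x))
Function('f')(D, C) = Add(Rational(14, 3), Mul(Rational(1, 3), C), Mul(Rational(1, 3), D)) (Function('f')(D, C) = Add(Rational(8, 3), Mul(Rational(1, 3), Add(Add(D, C), 6))) = Add(Rational(8, 3), Mul(Rational(1, 3), Add(Add(C, D), 6))) = Add(Rational(8, 3), Mul(Rational(1, 3), Add(6, C, D))) = Add(Rational(8, 3), Add(2, Mul(Rational(1, 3), C), Mul(Rational(1, 3), D))) = Add(Rational(14, 3), Mul(Rational(1, 3), C), Mul(Rational(1, 3), D)))
Mul(-263, Add(Function('f')(0, Function('L')(-3, 5)), Add(Add(-35, 84), 107))) = Mul(-263, Add(Add(Rational(14, 3), Mul(Rational(1, 3), Add(1, 5)), Mul(Rational(1, 3), 0)), Add(Add(-35, 84), 107))) = Mul(-263, Add(Add(Rational(14, 3), Mul(Rational(1, 3), 6), 0), Add(49, 107))) = Mul(-263, Add(Add(Rational(14, 3), 2, 0), 156)) = Mul(-263, Add(Rational(20, 3), 156)) = Mul(-263, Rational(488, 3)) = Rational(-128344, 3)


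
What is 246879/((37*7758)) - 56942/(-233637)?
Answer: 8225004695/7451618478 ≈ 1.1038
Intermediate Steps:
246879/((37*7758)) - 56942/(-233637) = 246879/287046 - 56942*(-1/233637) = 246879*(1/287046) + 56942/233637 = 27431/31894 + 56942/233637 = 8225004695/7451618478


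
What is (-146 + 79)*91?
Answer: -6097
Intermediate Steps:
(-146 + 79)*91 = -67*91 = -6097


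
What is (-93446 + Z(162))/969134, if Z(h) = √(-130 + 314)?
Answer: -46723/484567 + √46/484567 ≈ -0.096408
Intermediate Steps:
Z(h) = 2*√46 (Z(h) = √184 = 2*√46)
(-93446 + Z(162))/969134 = (-93446 + 2*√46)/969134 = (-93446 + 2*√46)*(1/969134) = -46723/484567 + √46/484567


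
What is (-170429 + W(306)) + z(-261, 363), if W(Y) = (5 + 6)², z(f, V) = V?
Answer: -169945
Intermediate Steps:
W(Y) = 121 (W(Y) = 11² = 121)
(-170429 + W(306)) + z(-261, 363) = (-170429 + 121) + 363 = -170308 + 363 = -169945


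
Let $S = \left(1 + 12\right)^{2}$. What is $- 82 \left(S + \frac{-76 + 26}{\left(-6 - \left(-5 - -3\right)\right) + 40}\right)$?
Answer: $- \frac{123697}{9} \approx -13744.0$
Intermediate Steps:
$S = 169$ ($S = 13^{2} = 169$)
$- 82 \left(S + \frac{-76 + 26}{\left(-6 - \left(-5 - -3\right)\right) + 40}\right) = - 82 \left(169 + \frac{-76 + 26}{\left(-6 - \left(-5 - -3\right)\right) + 40}\right) = - 82 \left(169 - \frac{50}{\left(-6 - \left(-5 + 3\right)\right) + 40}\right) = - 82 \left(169 - \frac{50}{\left(-6 - -2\right) + 40}\right) = - 82 \left(169 - \frac{50}{\left(-6 + 2\right) + 40}\right) = - 82 \left(169 - \frac{50}{-4 + 40}\right) = - 82 \left(169 - \frac{50}{36}\right) = - 82 \left(169 - \frac{25}{18}\right) = \left(-82\right) \frac{3017}{18} = - \frac{123697}{9}$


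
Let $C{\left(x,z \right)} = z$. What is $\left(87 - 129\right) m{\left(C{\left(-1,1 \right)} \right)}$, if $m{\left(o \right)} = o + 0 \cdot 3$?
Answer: $-42$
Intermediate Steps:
$m{\left(o \right)} = o$ ($m{\left(o \right)} = o + 0 = o$)
$\left(87 - 129\right) m{\left(C{\left(-1,1 \right)} \right)} = \left(87 - 129\right) 1 = \left(-42\right) 1 = -42$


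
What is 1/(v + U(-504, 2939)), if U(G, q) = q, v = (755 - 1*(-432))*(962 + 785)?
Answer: 1/2076628 ≈ 4.8155e-7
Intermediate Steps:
v = 2073689 (v = (755 + 432)*1747 = 1187*1747 = 2073689)
1/(v + U(-504, 2939)) = 1/(2073689 + 2939) = 1/2076628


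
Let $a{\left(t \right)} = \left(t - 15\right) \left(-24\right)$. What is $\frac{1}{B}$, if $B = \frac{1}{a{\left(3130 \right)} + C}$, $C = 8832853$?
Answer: $8758093$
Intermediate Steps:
$a{\left(t \right)} = 360 - 24 t$ ($a{\left(t \right)} = \left(-15 + t\right) \left(-24\right) = 360 - 24 t$)
$B = \frac{1}{8758093}$ ($B = \frac{1}{\left(360 - 75120\right) + 8832853} = \frac{1}{-74760 + 8832853} = \frac{1}{8758093} \approx 1.1418 \cdot 10^{-7}$)
$\frac{1}{B} = \frac{1}{\frac{1}{8758093}} = 8758093$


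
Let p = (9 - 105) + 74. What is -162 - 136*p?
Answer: 2830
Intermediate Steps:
p = -22 (p = -96 + 74 = -22)
-162 - 136*p = -162 - 136*(-22) = -162 + 2992 = 2830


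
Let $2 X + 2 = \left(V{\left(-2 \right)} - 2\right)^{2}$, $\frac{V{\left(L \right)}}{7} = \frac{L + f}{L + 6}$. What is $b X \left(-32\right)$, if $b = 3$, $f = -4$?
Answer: $-7404$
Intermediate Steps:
$V{\left(L \right)} = \frac{7 \left(-4 + L\right)}{6 + L}$ ($V{\left(L \right)} = 7 \frac{L - 4}{L + 6} = 7 \frac{-4 + L}{6 + L} = \frac{7 \left(-4 + L\right)}{6 + L}$)
$X = \frac{617}{8}$ ($X = -1 + \frac{\left(\frac{7 \left(-4 - 2\right)}{6 - 2} - 2\right)^{2}}{2} = -1 + \frac{\left(7 \cdot \frac{1}{4} \left(-6\right) - 2\right)^{2}}{2} = -1 + \frac{\left(- \frac{21}{2} - 2\right)^{2}}{2} = -1 + \frac{\left(- \frac{25}{2}\right)^{2}}{2} = -1 + \frac{1}{2} \cdot \frac{625}{4} = -1 + \frac{625}{8} = \frac{617}{8} \approx 77.125$)
$b X \left(-32\right) = 3 \cdot \frac{617}{8} \left(-32\right) = \frac{1851}{8} \left(-32\right) = -7404$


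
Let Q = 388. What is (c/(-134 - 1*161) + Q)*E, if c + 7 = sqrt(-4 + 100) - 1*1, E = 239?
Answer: 27357852/295 - 956*sqrt(6)/295 ≈ 92731.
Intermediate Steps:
c = -8 + 4*sqrt(6) (c = -7 + (sqrt(-4 + 100) - 1*1) = -7 + (sqrt(96) - 1) = -7 + (4*sqrt(6) - 1) = -7 + (-1 + 4*sqrt(6)) = -8 + 4*sqrt(6) ≈ 1.7980)
(c/(-134 - 1*161) + Q)*E = ((-8 + 4*sqrt(6))/(-134 - 1*161) + 388)*239 = ((-8 + 4*sqrt(6))/(-134 - 161) + 388)*239 = ((-8 + 4*sqrt(6))/(-295) + 388)*239 = ((-8 + 4*sqrt(6))*(-1/295) + 388)*239 = ((8/295 - 4*sqrt(6)/295) + 388)*239 = (114468/295 - 4*sqrt(6)/295)*239 = 27357852/295 - 956*sqrt(6)/295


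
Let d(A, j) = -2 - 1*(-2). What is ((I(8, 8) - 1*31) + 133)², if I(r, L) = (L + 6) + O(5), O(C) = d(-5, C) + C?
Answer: 14641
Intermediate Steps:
d(A, j) = 0 (d(A, j) = -2 + 2 = 0)
O(C) = C (O(C) = 0 + C = C)
I(r, L) = 11 + L (I(r, L) = (L + 6) + 5 = (6 + L) + 5 = 11 + L)
((I(8, 8) - 1*31) + 133)² = (((11 + 8) - 1*31) + 133)² = ((19 - 31) + 133)² = (-12 + 133)² = 121² = 14641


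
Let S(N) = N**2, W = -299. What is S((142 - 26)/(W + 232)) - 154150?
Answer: -691965894/4489 ≈ -1.5415e+5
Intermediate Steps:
S((142 - 26)/(W + 232)) - 154150 = ((142 - 26)/(-299 + 232))**2 - 154150 = (116/(-67))**2 - 154150 = (116*(-1/67))**2 - 154150 = (-116/67)**2 - 154150 = 13456/4489 - 154150 = -691965894/4489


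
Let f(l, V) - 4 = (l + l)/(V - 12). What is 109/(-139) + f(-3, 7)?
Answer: 3069/695 ≈ 4.4158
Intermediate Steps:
f(l, V) = 4 + 2*l/(-12 + V) (f(l, V) = 4 + (l + l)/(V - 12) = 4 + (2*l)/(-12 + V) = 4 + 2*l/(-12 + V))
109/(-139) + f(-3, 7) = 109/(-139) + 2*(-24 - 3 + 2*7)/(-12 + 7) = 109*(-1/139) + 2*(-24 - 3 + 14)/(-5) = -109/139 + 2*(-⅕)*(-13) = -109/139 + 26/5 = 3069/695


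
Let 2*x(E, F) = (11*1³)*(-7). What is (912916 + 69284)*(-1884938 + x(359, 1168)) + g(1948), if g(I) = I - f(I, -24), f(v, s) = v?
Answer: -1851423918300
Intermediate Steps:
x(E, F) = -77/2 (x(E, F) = ((11*1³)*(-7))/2 = ((11*1)*(-7))/2 = (11*(-7))/2 = (½)*(-77) = -77/2)
g(I) = 0 (g(I) = I - I = 0)
(912916 + 69284)*(-1884938 + x(359, 1168)) + g(1948) = (912916 + 69284)*(-1884938 - 77/2) + 0 = 982200*(-3769953/2) + 0 = -1851423918300 + 0 = -1851423918300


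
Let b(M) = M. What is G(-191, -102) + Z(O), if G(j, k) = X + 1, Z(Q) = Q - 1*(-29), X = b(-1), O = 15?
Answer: 44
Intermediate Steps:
X = -1
Z(Q) = 29 + Q (Z(Q) = Q + 29 = 29 + Q)
G(j, k) = 0 (G(j, k) = -1 + 1 = 0)
G(-191, -102) + Z(O) = 0 + (29 + 15) = 0 + 44 = 44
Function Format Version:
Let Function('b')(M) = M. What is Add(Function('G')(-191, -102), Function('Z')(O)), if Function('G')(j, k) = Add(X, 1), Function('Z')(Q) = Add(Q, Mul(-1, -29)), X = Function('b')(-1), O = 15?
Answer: 44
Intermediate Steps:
X = -1
Function('Z')(Q) = Add(29, Q) (Function('Z')(Q) = Add(Q, 29) = Add(29, Q))
Function('G')(j, k) = 0 (Function('G')(j, k) = Add(-1, 1) = 0)
Add(Function('G')(-191, -102), Function('Z')(O)) = Add(0, Add(29, 15)) = Add(0, 44) = 44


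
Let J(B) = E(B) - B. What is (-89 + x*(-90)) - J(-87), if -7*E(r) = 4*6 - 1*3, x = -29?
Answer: 2437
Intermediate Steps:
E(r) = -3 (E(r) = -(4*6 - 1*3)/7 = -(24 - 3)/7 = -1/7*21 = -3)
J(B) = -3 - B
(-89 + x*(-90)) - J(-87) = (-89 - 29*(-90)) - (-3 - 1*(-87)) = (-89 + 2610) - (-3 + 87) = 2521 - 1*84 = 2521 - 84 = 2437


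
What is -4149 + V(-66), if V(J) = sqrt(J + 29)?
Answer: -4149 + I*sqrt(37) ≈ -4149.0 + 6.0828*I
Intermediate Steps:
V(J) = sqrt(29 + J)
-4149 + V(-66) = -4149 + sqrt(29 - 66) = -4149 + sqrt(-37) = -4149 + I*sqrt(37)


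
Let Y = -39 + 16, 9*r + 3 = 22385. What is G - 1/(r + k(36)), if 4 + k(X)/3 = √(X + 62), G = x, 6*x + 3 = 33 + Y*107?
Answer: -86137298075/212596986 + 243*√2/70865662 ≈ -405.17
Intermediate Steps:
r = 22382/9 (r = -⅓ + (⅑)*22385 = -⅓ + 22385/9 = 22382/9 ≈ 2486.9)
Y = -23
x = -2431/6 (x = -½ + (33 - 23*107)/6 = -½ + (33 - 2461)/6 = -½ + (⅙)*(-2428) = -½ - 1214/3 = -2431/6 ≈ -405.17)
G = -2431/6 ≈ -405.17
k(X) = -12 + 3*√(62 + X) (k(X) = -12 + 3*√(X + 62) = -12 + 3*√(62 + X))
G - 1/(r + k(36)) = -2431/6 - 1/(22382/9 + (-12 + 3*√(62 + 36))) = -2431/6 - 1/(22382/9 + (-12 + 3*√98)) = -2431/6 - 1/(22382/9 + (-12 + 3*(7*√2))) = -2431/6 - 1/(22382/9 + (-12 + 21*√2)) = -2431/6 - 1/(22274/9 + 21*√2)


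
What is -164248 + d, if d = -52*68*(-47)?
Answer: 1944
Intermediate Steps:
d = 166192 (d = -3536*(-47) = 166192)
-164248 + d = -164248 + 166192 = 1944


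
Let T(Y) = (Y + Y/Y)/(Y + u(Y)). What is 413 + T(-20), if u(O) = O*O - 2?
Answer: 156095/378 ≈ 412.95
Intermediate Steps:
u(O) = -2 + O² (u(O) = O² - 2 = -2 + O²)
T(Y) = (1 + Y)/(-2 + Y + Y²) (T(Y) = (Y + Y/Y)/(Y + (-2 + Y²)) = (Y + 1)/(-2 + Y + Y²) = (1 + Y)/(-2 + Y + Y²))
413 + T(-20) = 413 + (1 - 20)/(-2 - 20 + (-20)²) = 413 - 19/(-2 - 20 + 400) = 413 - 19/378 = 156095/378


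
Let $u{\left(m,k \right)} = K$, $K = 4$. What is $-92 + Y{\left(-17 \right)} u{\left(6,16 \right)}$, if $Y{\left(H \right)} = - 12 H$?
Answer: $724$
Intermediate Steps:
$u{\left(m,k \right)} = 4$
$-92 + Y{\left(-17 \right)} u{\left(6,16 \right)} = -92 + \left(-12\right) \left(-17\right) 4 = -92 + 204 \cdot 4 = -92 + 816 = 724$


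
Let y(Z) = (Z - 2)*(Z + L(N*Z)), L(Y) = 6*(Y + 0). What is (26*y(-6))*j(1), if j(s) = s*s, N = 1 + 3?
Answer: 31200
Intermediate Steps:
N = 4
L(Y) = 6*Y
j(s) = s²
y(Z) = 25*Z*(-2 + Z) (y(Z) = (Z - 2)*(Z + 6*(4*Z)) = (-2 + Z)*(Z + 24*Z) = (-2 + Z)*(25*Z) = 25*Z*(-2 + Z))
(26*y(-6))*j(1) = (26*(25*(-6)*(-2 - 6)))*1² = (26*(25*(-6)*(-8)))*1 = (26*1200)*1 = 31200*1 = 31200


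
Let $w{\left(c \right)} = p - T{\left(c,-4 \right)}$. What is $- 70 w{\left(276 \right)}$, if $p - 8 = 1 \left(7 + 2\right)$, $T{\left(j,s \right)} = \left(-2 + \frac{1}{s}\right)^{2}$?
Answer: $- \frac{6685}{8} \approx -835.63$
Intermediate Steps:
$p = 17$ ($p = 8 + 1 \left(7 + 2\right) = 8 + 1 \cdot 9 = 8 + 9 = 17$)
$w{\left(c \right)} = \frac{191}{16}$ ($w{\left(c \right)} = 17 - \frac{\left(-1 + 2 \left(-4\right)\right)^{2}}{16} = 17 - \frac{\left(-1 - 8\right)^{2}}{16} = 17 - \frac{\left(-9\right)^{2}}{16} = 17 - \frac{1}{16} \cdot 81 = 17 - \frac{81}{16} = \frac{191}{16}$)
$- 70 w{\left(276 \right)} = \left(-70\right) \frac{191}{16} = - \frac{6685}{8}$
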